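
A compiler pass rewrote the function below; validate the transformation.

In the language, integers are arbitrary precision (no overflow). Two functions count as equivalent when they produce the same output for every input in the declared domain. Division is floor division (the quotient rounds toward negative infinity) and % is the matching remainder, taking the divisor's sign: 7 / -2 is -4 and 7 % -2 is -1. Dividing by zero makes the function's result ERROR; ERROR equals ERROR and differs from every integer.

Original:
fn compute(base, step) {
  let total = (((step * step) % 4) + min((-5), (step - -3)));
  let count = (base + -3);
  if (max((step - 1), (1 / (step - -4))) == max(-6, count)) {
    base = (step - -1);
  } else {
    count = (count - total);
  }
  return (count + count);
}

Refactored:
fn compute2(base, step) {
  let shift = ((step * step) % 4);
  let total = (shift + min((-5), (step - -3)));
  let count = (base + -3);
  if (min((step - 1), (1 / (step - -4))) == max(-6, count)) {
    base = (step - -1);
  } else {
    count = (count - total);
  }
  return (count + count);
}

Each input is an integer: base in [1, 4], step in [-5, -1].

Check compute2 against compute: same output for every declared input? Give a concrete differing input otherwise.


There is a counterexample at base=1, step=-1: 4 on one side, -4 on the other.
compute: total := -4 | count := -2 | (max((step - 1), (1 / (step - -4))) == max(-6, count)): false | count := 2 | result 4
compute2: shift := 1 | total := -4 | count := -2 | (min((step - 1), (1 / (step - -4))) == max(-6, count)): true | base := 0 | result -4
verdict: not equivalent; witness: base=1, step=-1


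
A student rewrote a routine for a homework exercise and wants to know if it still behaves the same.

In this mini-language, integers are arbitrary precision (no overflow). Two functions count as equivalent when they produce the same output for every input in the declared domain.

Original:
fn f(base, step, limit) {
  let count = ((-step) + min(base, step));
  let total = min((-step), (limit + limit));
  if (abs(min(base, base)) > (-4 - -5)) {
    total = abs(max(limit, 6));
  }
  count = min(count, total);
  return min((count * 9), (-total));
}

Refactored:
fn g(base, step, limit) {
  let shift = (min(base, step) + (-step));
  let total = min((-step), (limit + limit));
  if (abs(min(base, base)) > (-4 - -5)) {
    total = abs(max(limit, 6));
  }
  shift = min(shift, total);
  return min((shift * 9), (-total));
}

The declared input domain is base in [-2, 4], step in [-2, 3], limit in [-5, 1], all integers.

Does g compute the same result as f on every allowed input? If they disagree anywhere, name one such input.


Comparing the listings, the differences include: local variable names differ.
As a probe, take base=3, step=-2, limit=-4: f runs count=0, then total=-8, then (abs(min(base, base)) > (-4 - -5)) is true, then total=6, then count=0, then returns -6; g runs shift=0, then total=-8, then (abs(min(base, base)) > (-4 - -5)) is true, then total=6, then shift=0, then returns -6; both end at -6.
Every one of the 294 inputs gives matching results.
verdict: equivalent


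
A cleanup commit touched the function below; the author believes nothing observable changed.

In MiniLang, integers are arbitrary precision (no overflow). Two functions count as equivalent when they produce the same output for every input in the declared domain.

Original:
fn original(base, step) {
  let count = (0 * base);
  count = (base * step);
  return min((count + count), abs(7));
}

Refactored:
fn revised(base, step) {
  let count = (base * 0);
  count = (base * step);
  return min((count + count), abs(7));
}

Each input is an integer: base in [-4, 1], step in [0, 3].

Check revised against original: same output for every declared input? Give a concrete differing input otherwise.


Although same computation, different form, 24/24 inputs agree.
verdict: equivalent


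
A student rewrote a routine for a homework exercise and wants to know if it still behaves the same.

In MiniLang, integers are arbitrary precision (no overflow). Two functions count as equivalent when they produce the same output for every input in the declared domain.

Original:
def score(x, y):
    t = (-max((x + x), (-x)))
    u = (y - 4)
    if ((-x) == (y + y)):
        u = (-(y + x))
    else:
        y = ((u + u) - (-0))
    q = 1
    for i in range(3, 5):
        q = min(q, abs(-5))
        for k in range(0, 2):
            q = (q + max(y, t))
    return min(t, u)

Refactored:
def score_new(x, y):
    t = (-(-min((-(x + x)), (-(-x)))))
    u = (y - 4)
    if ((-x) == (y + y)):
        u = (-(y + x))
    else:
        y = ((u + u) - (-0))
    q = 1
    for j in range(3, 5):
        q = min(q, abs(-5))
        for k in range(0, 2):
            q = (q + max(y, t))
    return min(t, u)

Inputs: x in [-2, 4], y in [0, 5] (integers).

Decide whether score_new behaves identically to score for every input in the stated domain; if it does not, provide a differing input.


The two versions differ — the changes include min/max/abs usage differs; also local variable names differ.
Spot check at x=0, y=3 — score: t := 0 | u := -1 | ((-x) == (y + y)): false | y := -2 | q := 1 | iter i=3: | q := 1 | iter k=0: | q := 1 | iter k=1: | q := 1 | iter i=4: | q := 1 | iter k=0: | q := 1 | iter k=1: | q := 1 | result -1. score_new: t := 0 | u := -1 | ((-x) == (y + y)): false | y := -2 | q := 1 | iter j=3: | q := 1 | iter k=0: | q := 1 | iter k=1: | q := 1 | iter j=4: | q := 1 | iter k=0: | q := 1 | iter k=1: | q := 1 | result -1. Both give -1.
Across all 42 domain points the two functions coincide.
verdict: equivalent


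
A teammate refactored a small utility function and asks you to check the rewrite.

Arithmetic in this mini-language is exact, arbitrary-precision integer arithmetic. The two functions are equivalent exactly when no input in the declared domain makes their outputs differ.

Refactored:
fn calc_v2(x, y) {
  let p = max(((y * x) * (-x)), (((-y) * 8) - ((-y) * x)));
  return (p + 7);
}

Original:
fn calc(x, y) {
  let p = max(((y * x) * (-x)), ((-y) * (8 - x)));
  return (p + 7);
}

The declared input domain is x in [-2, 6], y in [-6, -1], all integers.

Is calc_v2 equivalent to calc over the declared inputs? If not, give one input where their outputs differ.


Equivalent — the differences include arithmetic usage differs, yet no declared input distinguishes the two.
One worked example (x=4, y=-2) — calc: p becomes 32; next final value 39; calc_v2: p becomes 32; next final value 39; agreement on 39.
Checked all 54 inputs in the declared domain: the outputs agree on every one.
verdict: equivalent


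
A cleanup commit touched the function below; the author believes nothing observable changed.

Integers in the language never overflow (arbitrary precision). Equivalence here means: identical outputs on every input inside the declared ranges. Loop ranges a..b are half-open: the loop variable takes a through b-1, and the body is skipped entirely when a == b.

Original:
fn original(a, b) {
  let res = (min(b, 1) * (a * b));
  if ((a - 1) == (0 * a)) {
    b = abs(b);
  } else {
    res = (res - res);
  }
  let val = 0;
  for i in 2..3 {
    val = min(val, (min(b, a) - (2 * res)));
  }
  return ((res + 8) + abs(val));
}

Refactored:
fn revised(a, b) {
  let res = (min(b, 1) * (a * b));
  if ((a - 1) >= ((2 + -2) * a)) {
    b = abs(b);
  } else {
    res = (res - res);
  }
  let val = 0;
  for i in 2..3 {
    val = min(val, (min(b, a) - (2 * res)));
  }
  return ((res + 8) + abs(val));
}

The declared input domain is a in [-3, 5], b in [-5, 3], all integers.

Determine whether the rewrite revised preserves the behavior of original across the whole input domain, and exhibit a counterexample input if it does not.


Try a=2, b=-5.
original: res becomes 50; next ((a - 1) == (0 * a)) evaluates to false; next res becomes 0; next val becomes 0; next at i=2:; next val becomes -5; next final value 13
revised: res becomes 50; next ((a - 1) >= ((2 + -2) * a)) evaluates to true; next b becomes 5; next val becomes 0; next at i=2:; next val becomes -98; next final value 156
13 != 156, so the rewrite changes behavior.
verdict: not equivalent; witness: a=2, b=-5


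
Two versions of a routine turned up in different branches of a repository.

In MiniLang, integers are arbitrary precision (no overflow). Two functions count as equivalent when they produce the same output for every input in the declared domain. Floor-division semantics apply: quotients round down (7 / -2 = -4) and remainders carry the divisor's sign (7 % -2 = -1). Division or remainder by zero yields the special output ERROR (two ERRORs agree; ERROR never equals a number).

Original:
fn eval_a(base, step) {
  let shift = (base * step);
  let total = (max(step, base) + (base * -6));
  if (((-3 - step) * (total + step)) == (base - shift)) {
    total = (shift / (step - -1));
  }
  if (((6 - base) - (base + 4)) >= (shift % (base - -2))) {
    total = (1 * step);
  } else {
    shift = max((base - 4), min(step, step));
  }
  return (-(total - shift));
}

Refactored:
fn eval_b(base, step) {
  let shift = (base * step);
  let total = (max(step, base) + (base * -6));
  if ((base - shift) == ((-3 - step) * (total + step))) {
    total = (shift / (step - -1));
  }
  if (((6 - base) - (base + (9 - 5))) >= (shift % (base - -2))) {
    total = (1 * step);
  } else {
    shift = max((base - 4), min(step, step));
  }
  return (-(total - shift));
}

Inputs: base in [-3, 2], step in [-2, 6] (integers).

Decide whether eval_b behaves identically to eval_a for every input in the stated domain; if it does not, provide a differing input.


The two versions differ — the changes include arithmetic usage differs, plus constant usage differs.
One worked example (base=-2, step=2) — eval_a: shift=-4, then total=14, then (((-3 - step) * (total + step)) == (base - shift)) is false, then a zero divisor aborts: ERROR; eval_b: shift=-4, then total=14, then ((base - shift) == ((-3 - step) * (total + step))) is false, then a zero divisor aborts: ERROR; agreement on ERROR.
Sweeping the whole domain (54 inputs) finds no disagreement.
verdict: equivalent


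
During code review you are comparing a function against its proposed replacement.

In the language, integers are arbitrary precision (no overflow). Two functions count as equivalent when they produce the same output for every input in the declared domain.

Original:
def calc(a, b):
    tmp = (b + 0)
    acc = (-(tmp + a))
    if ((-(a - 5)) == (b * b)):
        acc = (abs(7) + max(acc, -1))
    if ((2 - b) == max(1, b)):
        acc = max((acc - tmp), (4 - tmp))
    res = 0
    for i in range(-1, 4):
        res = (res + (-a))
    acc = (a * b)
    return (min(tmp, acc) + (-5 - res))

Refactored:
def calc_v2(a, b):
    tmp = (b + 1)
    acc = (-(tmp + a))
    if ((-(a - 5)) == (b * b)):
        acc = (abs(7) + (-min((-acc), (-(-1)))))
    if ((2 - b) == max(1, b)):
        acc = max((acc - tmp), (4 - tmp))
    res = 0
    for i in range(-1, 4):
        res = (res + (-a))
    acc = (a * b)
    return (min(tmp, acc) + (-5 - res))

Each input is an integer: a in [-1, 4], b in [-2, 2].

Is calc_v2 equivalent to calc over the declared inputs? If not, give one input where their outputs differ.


The rewrite breaks on a=-1, b=-2, where the results are -12 and -11.
calc: tmp := -2 | acc := 3 | ((-(a - 5)) == (b * b)): false | ((2 - b) == max(1, b)): false | res := 0 | iter i=-1: | res := 1 | iter i=0: | res := 2 | iter i=1: | res := 3 | iter i=2: | res := 4 | iter i=3: | res := 5 | acc := 2 | result -12
calc_v2: tmp := -1 | acc := 2 | ((-(a - 5)) == (b * b)): false | ((2 - b) == max(1, b)): false | res := 0 | iter i=-1: | res := 1 | iter i=0: | res := 2 | iter i=1: | res := 3 | iter i=2: | res := 4 | iter i=3: | res := 5 | acc := 2 | result -11
verdict: not equivalent; witness: a=-1, b=-2


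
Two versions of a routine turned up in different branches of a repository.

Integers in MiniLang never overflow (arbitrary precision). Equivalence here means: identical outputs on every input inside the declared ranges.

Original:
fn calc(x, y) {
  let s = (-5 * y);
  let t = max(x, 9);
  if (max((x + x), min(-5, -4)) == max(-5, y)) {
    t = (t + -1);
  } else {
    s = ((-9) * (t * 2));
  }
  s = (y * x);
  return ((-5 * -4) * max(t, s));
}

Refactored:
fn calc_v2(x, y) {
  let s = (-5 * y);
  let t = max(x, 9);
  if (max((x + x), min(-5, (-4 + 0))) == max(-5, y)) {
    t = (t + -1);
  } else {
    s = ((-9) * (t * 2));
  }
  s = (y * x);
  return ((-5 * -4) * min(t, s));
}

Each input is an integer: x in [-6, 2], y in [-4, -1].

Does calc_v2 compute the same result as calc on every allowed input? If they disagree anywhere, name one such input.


On input x=-6, y=-4, calc returns 480 while calc_v2 returns 180.
verdict: not equivalent; witness: x=-6, y=-4


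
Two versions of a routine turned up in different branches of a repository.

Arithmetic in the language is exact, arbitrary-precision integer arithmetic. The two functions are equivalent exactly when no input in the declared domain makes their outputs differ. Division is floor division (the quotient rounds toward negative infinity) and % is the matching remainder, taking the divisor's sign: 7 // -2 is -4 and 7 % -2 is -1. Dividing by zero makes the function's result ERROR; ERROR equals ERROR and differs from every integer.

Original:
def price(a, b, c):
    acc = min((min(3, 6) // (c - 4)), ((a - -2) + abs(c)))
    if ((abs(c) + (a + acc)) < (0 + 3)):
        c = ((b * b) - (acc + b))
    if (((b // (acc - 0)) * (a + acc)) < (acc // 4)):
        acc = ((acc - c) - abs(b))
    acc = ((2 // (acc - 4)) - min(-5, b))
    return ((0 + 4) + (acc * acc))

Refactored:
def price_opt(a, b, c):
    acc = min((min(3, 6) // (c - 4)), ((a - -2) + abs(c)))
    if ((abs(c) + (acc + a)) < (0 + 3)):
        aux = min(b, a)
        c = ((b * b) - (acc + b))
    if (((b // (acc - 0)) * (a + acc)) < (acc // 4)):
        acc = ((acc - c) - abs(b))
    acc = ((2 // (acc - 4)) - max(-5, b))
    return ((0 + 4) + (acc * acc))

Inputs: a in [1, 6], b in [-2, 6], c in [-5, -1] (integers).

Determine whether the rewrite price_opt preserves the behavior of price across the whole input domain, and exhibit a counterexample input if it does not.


Try a=1, b=-2, c=-5.
price: acc := -1 | ((abs(c) + (a + acc)) < (0 + 3)): false | (((b // (acc - 0)) * (a + acc)) < (acc // 4)): false | acc := 4 | result 20
price_opt: acc := -1 | ((abs(c) + (acc + a)) < (0 + 3)): false | (((b // (acc - 0)) * (a + acc)) < (acc // 4)): false | acc := 1 | result 5
20 vs 5 — the two versions disagree here.
verdict: not equivalent; witness: a=1, b=-2, c=-5


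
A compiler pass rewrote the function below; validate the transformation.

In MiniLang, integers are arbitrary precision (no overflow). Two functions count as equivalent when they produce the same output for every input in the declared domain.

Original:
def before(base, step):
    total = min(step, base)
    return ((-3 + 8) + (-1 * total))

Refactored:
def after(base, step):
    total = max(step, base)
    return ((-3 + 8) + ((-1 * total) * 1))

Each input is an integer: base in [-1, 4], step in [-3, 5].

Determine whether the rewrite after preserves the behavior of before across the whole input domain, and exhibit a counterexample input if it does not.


Not equivalent: base=-1, step=-3 separates them (8 vs 6).
before: total becomes -3; next final value 8
after: total becomes -1; next final value 6
verdict: not equivalent; witness: base=-1, step=-3


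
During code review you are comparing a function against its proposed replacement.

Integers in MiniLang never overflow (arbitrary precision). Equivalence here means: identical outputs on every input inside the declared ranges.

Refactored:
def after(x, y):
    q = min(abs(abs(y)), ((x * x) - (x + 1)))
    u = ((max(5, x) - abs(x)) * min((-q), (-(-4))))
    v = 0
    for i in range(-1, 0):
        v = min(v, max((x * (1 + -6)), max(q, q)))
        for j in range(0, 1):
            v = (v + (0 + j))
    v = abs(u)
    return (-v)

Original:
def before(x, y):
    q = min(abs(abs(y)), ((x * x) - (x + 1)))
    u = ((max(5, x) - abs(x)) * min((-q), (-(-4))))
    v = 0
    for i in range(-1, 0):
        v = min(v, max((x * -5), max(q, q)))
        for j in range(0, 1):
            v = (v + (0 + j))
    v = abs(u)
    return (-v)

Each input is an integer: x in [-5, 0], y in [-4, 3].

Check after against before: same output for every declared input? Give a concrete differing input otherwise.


Behavior is preserved: although constant usage differs; also arithmetic usage differs, the outputs never diverge.
Spot check at x=-5, y=1 — before: q = 1; u = 0; v = 0; [i=-1]; v = 0; [j=0]; v = 0; v = 0; return 0. after: q = 1; u = 0; v = 0; [i=-1]; v = 0; [j=0]; v = 0; v = 0; return 0. Both give 0.
Checked all 48 inputs in the declared domain: the outputs agree on every one.
verdict: equivalent


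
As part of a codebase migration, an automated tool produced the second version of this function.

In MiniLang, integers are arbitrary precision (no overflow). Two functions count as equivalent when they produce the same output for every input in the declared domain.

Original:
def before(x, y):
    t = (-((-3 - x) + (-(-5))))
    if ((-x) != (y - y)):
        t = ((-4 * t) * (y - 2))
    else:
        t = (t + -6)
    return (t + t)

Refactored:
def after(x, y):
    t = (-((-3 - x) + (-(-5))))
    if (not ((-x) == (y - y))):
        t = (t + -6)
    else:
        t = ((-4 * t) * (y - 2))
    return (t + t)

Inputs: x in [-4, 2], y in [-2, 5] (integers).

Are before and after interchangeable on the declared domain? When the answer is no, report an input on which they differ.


Run the pair on x=-4, y=-2.
before: t=-6, then ((-x) != (y - y)) is true, then t=-96, then returns -192
after: t=-6, then (not ((-x) == (y - y))) is true, then t=-12, then returns -24
-192 != -24, so the rewrite changes behavior.
verdict: not equivalent; witness: x=-4, y=-2


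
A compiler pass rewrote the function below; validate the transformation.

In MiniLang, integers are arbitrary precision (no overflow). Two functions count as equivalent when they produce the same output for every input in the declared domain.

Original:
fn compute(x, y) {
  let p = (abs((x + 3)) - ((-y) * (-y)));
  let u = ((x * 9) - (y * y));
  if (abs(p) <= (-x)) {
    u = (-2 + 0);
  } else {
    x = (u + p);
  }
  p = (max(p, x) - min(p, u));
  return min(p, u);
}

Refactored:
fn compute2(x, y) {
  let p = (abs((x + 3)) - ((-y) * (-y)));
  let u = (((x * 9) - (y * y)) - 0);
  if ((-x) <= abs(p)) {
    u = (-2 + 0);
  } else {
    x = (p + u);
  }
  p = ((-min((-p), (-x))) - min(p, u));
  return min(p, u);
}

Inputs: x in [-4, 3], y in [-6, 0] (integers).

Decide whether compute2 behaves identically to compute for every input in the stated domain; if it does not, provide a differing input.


These are not equivalent — on x=-4, y=-6 the outputs split (-72 vs -2).
compute: p := -35 | u := -72 | (abs(p) <= (-x)): false | x := -107 | p := 37 | result -72
compute2: p := -35 | u := -72 | ((-x) <= abs(p)): true | u := -2 | p := 31 | result -2
verdict: not equivalent; witness: x=-4, y=-6


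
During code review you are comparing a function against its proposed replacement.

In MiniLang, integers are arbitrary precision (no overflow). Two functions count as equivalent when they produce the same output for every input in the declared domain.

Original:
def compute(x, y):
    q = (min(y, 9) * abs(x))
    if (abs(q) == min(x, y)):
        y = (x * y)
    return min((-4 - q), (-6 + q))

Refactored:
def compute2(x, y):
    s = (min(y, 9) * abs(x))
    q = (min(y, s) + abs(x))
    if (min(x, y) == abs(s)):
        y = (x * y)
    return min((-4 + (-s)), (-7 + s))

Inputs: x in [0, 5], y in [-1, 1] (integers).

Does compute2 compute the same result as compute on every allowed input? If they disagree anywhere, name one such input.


Try x=0, y=-1.
compute: q=0, then (abs(q) == min(x, y)) is false, then returns -6
compute2: s=0, then q=-1, then (min(x, y) == abs(s)) is false, then returns -7
-6 != -7, so the rewrite changes behavior.
verdict: not equivalent; witness: x=0, y=-1


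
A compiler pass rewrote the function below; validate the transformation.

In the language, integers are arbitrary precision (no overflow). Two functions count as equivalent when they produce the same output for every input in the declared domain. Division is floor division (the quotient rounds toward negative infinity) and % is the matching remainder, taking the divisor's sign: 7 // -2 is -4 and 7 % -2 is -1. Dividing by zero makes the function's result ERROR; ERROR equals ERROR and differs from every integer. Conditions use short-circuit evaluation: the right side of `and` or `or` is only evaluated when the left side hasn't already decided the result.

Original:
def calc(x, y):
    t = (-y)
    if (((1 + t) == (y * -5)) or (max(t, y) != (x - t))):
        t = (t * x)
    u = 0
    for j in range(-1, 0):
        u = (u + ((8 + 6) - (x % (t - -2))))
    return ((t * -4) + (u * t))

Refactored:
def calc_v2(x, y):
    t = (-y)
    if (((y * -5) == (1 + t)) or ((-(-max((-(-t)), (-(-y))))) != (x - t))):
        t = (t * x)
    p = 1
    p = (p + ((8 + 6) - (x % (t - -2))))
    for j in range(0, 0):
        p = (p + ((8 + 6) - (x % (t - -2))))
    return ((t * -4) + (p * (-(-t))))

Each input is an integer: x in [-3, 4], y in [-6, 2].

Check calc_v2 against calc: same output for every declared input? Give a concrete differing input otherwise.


These are not equivalent — on x=-3, y=-6 the outputs split (-234 vs -252).
calc: t=6, then (((1 + t) == (y * -5)) or (max(t, y) != (x - t))) is true, then t=-18, then u=0, then (j=-1), then u=17, then returns -234
calc_v2: t=6, then (((y * -5) == (1 + t)) or ((-(-max((-(-t)), (-(-y))))) != (x - t))) is true, then t=-18, then p=1, then p=18, then the loop over j runs zero times, then returns -252
verdict: not equivalent; witness: x=-3, y=-6


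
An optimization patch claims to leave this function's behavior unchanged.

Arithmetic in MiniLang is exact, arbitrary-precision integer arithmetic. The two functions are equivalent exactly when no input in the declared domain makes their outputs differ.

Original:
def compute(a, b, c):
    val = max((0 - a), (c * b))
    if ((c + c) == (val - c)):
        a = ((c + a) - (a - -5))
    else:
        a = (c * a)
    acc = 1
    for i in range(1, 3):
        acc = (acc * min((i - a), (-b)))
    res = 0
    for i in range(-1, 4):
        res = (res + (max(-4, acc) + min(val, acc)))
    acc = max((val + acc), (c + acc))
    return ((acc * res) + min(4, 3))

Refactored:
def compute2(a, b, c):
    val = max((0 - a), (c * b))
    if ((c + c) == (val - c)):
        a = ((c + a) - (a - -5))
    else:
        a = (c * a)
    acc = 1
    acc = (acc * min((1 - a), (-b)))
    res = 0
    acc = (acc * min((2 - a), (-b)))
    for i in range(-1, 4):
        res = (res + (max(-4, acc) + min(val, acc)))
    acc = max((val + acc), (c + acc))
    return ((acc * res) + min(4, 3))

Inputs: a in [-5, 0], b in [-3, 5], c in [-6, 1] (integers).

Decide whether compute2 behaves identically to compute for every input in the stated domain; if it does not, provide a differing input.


This is a faithful refactor — constant usage differs, min/max/abs usage differs, arithmetic usage differs, loop structure differs, but the computed results match everywhere.
Tracing a=-4, b=4, c=-5: compute: val = 4; ((c + c) == (val - c)) -> false; a = 20; acc = 1; [i=1]; acc = -19; [i=2]; acc = 342; res = 0; [i=-1]; res = 346; [i=0]; res = 692; [i=1]; res = 1038; [i=2]; res = 1384; [i=3]; res = 1730; acc = 346; return 598583 | compute2: val = 4; ((c + c) == (val - c)) -> false; a = 20; acc = 1; acc = -19; res = 0; acc = 342; [i=-1]; res = 346; [i=0]; res = 692; [i=1]; res = 1038; [i=2]; res = 1384; [i=3]; res = 1730; acc = 346; return 598583 — matching result 598583.
Sweeping the whole domain (432 inputs) finds no disagreement.
verdict: equivalent


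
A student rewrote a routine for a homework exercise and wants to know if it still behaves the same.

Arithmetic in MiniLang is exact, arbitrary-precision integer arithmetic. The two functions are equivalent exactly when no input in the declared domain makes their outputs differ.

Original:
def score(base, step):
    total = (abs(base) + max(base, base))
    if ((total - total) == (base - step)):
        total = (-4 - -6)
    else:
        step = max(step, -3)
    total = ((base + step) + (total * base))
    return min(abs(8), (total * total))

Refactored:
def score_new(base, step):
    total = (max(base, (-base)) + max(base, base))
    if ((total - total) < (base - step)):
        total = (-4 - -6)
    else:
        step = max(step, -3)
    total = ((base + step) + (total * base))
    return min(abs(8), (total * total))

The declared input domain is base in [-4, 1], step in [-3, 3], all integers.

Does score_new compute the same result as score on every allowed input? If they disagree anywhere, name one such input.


Try base=-1, step=-1.
score: total becomes 0; next ((total - total) == (base - step)) evaluates to true; next total becomes 2; next total becomes -4; next final value 8
score_new: total becomes 0; next ((total - total) < (base - step)) evaluates to false; next step becomes -1; next total becomes -2; next final value 4
8 vs 4 — the two versions disagree here.
verdict: not equivalent; witness: base=-1, step=-1


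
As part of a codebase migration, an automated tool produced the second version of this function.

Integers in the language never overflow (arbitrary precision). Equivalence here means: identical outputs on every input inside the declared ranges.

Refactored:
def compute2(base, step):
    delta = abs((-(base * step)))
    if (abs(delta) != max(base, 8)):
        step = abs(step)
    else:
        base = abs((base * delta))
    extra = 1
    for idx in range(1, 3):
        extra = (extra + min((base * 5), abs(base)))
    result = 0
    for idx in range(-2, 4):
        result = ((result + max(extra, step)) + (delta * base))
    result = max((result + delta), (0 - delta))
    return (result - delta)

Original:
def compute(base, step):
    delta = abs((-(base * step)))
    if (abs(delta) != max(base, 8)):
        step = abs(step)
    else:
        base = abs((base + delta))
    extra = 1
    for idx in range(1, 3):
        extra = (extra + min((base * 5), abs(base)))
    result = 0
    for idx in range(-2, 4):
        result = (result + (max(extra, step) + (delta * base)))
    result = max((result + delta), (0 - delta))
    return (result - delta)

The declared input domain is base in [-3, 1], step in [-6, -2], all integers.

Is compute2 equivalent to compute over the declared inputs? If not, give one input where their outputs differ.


The rewrite breaks on base=-2, step=-4, where the results are 366 and 966.
compute: delta = 8; (abs(delta) != max(base, 8)) -> false; base = 6; extra = 1; [idx=1]; extra = 7; [idx=2]; extra = 13; result = 0; [idx=-2]; result = 61; [idx=-1]; result = 122; [idx=0]; result = 183; [idx=1]; result = 244; [idx=2]; result = 305; [idx=3]; result = 366; result = 374; return 366
compute2: delta = 8; (abs(delta) != max(base, 8)) -> false; base = 16; extra = 1; [idx=1]; extra = 17; [idx=2]; extra = 33; result = 0; [idx=-2]; result = 161; [idx=-1]; result = 322; [idx=0]; result = 483; [idx=1]; result = 644; [idx=2]; result = 805; [idx=3]; result = 966; result = 974; return 966
verdict: not equivalent; witness: base=-2, step=-4


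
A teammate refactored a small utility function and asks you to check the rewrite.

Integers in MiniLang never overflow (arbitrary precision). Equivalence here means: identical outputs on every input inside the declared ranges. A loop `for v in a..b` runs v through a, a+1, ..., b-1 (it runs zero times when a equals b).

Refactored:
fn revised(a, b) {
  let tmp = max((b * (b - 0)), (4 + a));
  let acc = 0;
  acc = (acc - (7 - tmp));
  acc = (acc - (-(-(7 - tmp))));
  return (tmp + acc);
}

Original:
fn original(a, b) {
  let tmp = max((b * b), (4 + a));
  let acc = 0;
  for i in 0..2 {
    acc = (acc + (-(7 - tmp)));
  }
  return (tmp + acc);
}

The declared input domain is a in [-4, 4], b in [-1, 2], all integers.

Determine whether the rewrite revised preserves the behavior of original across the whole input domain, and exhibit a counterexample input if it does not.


The two are interchangeable: arithmetic usage differs; also loop structure differs; also local variable names differ; also constant usage differs, and every declared input agrees.
One worked example (a=0, b=2) — original: tmp=4, then acc=0, then (i=0), then acc=-3, then (i=1), then acc=-6, then returns -2; revised: tmp=4, then acc=0, then acc=-3, then acc=-6, then returns -2; agreement on -2.
Every one of the 36 inputs gives matching results.
verdict: equivalent


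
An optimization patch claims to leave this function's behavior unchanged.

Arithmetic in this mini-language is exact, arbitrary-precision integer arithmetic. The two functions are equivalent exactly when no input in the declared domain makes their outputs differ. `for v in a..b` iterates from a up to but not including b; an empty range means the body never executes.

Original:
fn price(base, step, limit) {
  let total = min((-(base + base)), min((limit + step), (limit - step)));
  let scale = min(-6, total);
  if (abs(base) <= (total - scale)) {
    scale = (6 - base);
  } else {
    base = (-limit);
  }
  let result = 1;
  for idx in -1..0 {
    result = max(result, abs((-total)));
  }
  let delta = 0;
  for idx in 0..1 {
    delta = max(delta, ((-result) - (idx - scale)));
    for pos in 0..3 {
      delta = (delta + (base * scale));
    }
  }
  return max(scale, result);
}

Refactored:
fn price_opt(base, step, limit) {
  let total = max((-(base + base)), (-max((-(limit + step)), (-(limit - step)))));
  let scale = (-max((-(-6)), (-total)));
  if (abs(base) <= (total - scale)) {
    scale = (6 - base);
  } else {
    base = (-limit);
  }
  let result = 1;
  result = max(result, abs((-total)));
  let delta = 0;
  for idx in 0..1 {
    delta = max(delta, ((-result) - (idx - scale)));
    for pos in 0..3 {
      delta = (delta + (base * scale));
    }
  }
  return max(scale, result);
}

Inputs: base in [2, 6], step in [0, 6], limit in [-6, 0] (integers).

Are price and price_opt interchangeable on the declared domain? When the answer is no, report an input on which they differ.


The rewrite breaks on base=2, step=0, limit=-6, where the results are 6 and 4.
price: total := -6 | scale := -6 | (abs(base) <= (total - scale)): false | base := 6 | result := 1 | iter idx=-1: | result := 6 | delta := 0 | iter idx=0: | delta := 0 | iter pos=0: | delta := -36 | iter pos=1: | delta := -72 | iter pos=2: | delta := -108 | result 6
price_opt: total := -4 | scale := -6 | (abs(base) <= (total - scale)): true | scale := 4 | result := 1 | result := 4 | delta := 0 | iter idx=0: | delta := 0 | iter pos=0: | delta := 8 | iter pos=1: | delta := 16 | iter pos=2: | delta := 24 | result 4
verdict: not equivalent; witness: base=2, step=0, limit=-6


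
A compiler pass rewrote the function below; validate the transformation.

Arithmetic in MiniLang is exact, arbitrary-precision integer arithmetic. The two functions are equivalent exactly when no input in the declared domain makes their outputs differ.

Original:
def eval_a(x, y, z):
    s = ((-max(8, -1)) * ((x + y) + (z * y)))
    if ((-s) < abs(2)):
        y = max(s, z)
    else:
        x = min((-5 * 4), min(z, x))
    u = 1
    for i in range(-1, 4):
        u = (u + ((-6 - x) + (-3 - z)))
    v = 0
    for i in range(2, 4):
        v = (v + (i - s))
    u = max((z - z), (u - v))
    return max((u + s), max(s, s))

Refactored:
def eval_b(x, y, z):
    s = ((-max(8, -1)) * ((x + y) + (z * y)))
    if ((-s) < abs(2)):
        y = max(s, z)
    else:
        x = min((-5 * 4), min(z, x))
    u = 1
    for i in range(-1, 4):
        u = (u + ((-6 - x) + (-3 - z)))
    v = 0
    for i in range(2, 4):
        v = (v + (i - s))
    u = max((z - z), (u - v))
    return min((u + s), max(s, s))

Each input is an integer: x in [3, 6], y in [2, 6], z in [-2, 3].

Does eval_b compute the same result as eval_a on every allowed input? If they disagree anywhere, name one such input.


Evaluate both at x=3, y=2, z=-2.
eval_a: s=-8, then ((-s) < abs(2)) is false, then x=-20, then u=1, then (i=-1), then u=14, then (i=0), then u=27, then (i=1), then u=40, then (i=2), then u=53, then (i=3), then u=66, then v=0, then (i=2), then v=10, then (i=3), then v=21, then u=45, then returns 37
eval_b: s=-8, then ((-s) < abs(2)) is false, then x=-20, then u=1, then (i=-1), then u=14, then (i=0), then u=27, then (i=1), then u=40, then (i=2), then u=53, then (i=3), then u=66, then v=0, then (i=2), then v=10, then (i=3), then v=21, then u=45, then returns -8
37 vs -8 — the two versions disagree here.
verdict: not equivalent; witness: x=3, y=2, z=-2


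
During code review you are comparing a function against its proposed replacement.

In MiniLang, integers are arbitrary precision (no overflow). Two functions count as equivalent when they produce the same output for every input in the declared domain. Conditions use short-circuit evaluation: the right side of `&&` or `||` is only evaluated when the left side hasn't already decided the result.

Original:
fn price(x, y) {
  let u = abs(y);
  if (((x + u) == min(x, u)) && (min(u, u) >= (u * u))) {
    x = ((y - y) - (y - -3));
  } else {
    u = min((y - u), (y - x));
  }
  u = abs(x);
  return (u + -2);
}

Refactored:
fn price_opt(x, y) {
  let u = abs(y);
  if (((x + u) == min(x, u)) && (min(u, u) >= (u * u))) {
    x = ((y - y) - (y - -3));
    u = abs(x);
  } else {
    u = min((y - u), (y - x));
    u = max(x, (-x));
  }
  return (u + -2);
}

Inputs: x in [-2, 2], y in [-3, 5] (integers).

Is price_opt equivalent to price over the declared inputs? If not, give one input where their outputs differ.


Differences: statement counts differ; also min/max/abs usage differs — yet all 45 inputs agree.
verdict: equivalent


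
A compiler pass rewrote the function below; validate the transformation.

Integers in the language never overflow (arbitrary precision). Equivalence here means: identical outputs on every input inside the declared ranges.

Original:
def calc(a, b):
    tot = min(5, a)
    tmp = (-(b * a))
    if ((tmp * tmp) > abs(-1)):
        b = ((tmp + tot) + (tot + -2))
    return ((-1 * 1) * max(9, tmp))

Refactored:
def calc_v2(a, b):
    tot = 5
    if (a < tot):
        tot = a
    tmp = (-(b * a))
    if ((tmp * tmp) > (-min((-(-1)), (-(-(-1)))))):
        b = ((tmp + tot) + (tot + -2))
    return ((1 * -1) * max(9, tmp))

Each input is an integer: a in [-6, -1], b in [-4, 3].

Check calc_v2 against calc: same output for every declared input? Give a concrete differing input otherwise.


Changes here: branching structure differs, and min/max/abs usage differs, and comparison usage differs, and constant usage differs, and statement counts differ; the full 48-point sweep finds no disagreement.
verdict: equivalent


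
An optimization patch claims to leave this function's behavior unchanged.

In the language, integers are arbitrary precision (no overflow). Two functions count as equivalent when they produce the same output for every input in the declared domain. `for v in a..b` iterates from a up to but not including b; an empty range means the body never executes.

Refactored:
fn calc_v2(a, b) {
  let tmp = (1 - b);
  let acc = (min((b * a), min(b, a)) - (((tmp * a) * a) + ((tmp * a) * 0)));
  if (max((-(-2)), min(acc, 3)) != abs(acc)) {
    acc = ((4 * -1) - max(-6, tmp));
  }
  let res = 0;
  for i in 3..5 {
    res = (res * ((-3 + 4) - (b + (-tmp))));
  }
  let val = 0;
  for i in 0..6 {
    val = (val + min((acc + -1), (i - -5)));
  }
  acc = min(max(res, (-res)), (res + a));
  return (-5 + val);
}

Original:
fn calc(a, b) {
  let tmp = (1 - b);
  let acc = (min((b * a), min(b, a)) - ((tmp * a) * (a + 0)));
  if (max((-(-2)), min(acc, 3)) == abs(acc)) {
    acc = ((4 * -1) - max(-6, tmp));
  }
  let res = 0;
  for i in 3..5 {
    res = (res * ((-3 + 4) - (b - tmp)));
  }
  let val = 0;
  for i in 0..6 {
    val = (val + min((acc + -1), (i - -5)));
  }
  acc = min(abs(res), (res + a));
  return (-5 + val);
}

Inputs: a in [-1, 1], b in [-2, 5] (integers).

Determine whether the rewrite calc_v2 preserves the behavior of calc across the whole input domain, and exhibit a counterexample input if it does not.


At a=-1, b=-2: calc gives -41, calc_v2 gives -53.
verdict: not equivalent; witness: a=-1, b=-2


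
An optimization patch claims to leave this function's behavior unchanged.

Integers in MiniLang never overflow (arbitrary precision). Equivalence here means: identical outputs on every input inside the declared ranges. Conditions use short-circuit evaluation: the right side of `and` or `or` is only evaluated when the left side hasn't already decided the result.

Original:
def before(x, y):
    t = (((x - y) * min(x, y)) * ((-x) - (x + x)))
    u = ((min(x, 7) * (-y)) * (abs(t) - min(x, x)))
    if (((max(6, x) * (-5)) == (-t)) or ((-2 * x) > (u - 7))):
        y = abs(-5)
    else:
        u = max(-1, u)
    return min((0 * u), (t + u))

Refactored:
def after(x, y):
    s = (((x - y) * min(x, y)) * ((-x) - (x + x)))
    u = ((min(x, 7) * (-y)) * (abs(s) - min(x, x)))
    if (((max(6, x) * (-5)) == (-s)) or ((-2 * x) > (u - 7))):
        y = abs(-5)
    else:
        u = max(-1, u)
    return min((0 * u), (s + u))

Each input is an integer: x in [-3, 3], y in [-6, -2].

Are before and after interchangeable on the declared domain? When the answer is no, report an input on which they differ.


Differences: local variable names differ — yet all 35 inputs agree.
verdict: equivalent


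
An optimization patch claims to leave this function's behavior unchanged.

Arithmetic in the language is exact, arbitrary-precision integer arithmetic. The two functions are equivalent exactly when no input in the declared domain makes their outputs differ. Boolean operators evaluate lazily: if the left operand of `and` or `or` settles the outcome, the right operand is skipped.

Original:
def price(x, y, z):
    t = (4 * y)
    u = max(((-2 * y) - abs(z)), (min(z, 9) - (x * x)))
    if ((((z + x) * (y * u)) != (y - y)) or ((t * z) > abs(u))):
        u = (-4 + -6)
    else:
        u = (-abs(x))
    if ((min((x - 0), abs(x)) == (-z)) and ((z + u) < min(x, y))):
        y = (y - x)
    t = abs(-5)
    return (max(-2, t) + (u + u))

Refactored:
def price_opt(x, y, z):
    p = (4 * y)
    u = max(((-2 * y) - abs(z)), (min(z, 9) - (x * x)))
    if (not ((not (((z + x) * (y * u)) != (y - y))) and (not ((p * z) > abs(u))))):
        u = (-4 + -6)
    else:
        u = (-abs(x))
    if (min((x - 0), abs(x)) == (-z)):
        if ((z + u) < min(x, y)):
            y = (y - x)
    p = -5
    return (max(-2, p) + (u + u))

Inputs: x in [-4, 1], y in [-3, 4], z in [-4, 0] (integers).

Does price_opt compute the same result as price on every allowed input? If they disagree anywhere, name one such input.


Run the pair on x=-4, y=-3, z=-4.
price: t=-12, then u=2, then ((((z + x) * (y * u)) != (y - y)) or ((t * z) > abs(u))) is true, then u=-10, then ((min((x - 0), abs(x)) == (-z)) and ((z + u) < min(x, y))) is false, then t=5, then returns -15
price_opt: p=-12, then u=2, then (not ((not (((z + x) * (y * u)) != (y - y))) and (not ((p * z) > abs(u))))) is true, then u=-10, then (min((x - 0), abs(x)) == (-z)) is false, then p=-5, then returns -22
-15 vs -22 — the two versions disagree here.
verdict: not equivalent; witness: x=-4, y=-3, z=-4


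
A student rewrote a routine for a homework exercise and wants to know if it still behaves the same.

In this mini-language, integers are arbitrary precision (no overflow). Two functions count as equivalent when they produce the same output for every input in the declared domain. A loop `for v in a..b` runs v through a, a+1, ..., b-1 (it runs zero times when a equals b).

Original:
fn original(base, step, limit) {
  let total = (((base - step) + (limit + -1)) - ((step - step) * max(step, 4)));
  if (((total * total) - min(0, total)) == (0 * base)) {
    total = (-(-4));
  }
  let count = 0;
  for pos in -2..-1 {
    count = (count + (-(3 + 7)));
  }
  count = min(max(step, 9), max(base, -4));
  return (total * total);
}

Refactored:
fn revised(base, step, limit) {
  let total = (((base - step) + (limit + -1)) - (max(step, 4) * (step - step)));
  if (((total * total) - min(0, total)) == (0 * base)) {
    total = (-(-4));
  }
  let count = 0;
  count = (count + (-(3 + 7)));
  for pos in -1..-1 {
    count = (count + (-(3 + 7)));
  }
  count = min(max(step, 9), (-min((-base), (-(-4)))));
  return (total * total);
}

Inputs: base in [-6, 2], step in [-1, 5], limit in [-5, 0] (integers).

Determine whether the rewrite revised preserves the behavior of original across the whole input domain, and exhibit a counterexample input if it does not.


Comparing the listings, the differences include: constant usage differs, loop structure differs, statement counts differ, min/max/abs usage differs, arithmetic usage differs.
Spot check at base=-6, step=3, limit=0 — original: total := -10 | (((total * total) - min(0, total)) == (0 * base)): false | count := 0 | iter pos=-2: | count := -10 | count := -4 | result 100. revised: total := -10 | (((total * total) - min(0, total)) == (0 * base)): false | count := 0 | count := -10 | loop over pos: empty range | count := -4 | result 100. Both give 100.
Checked all 378 inputs in the declared domain: the outputs agree on every one.
verdict: equivalent
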